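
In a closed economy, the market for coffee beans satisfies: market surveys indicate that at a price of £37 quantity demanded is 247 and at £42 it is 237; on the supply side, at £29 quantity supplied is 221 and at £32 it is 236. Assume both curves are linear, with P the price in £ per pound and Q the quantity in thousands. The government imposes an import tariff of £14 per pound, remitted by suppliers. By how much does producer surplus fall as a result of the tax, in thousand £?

Demand slope: (237 − 247)/(42 − 37) = -2, so Qd = 321 − 2P.
Supply slope: (236 − 221)/(32 − 29) = 5, so Qs = 5P + 76.
Without the tax, 321 − 2P = 5P + 76 gives 7P = 245, so P* = £35 and Q* = 251.
With the tax collected from suppliers, supply shifts: Qs = 5(P − 14) + 76.
New equilibrium: buyers pay £45, suppliers receive £31, Q = 231. (Wedge: Pb − Ps = 14.)
ΔPS is the trapezoid between Q = 231 and Q = 251 of height £4: ½ · (251 + 231) · 4 = £964.

Producer surplus falls by £964 thousand.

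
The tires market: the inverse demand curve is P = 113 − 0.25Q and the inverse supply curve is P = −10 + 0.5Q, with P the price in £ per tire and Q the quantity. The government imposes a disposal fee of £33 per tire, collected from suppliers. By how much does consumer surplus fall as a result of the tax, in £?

Inverting to Q(P) form: Qd = 452 − 4P; Qs = 2P + 20.
Without the tax, 452 − 4P = 2P + 20 gives 6P = 432, so P* = £72 and Q* = 164.
With the tax collected from suppliers, supply shifts: Qs = 2(P − 33) + 20.
New equilibrium: buyers pay £83, suppliers receive £50, Q = 120. (Wedge: Pb − Ps = 33.)
ΔCS is the trapezoid between Q = 120 and Q = 164 of height £11: ½ · (164 + 120) · 11 = £1562.

Consumer surplus falls by £1562.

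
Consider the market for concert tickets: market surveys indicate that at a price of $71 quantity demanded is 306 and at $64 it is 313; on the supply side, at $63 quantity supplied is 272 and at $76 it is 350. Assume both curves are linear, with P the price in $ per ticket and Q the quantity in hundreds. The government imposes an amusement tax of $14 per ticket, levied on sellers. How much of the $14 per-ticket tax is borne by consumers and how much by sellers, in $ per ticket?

Demand slope: (313 − 306)/(64 − 71) = -1, so Qd = 377 − P.
Supply slope: (350 − 272)/(76 − 63) = 6, so Qs = 6P − 106.
Without the tax, 377 − P = 6P − 106 gives 7P = 483, so P* = $69 and Q* = 308.
With the tax collected from sellers, supply shifts: Qs = 6(P − 14) − 106.
New equilibrium: consumers pay $81, sellers receive $67, Q = 296. (Wedge: Pb − Ps = 14.)
Burden on consumers: $12; on sellers: $2. (They sum to $14.)
The less price-elastic side of the market bears the larger share of a per-unit tax.

Consumers bear $12 per ticket; sellers bear $2 per ticket.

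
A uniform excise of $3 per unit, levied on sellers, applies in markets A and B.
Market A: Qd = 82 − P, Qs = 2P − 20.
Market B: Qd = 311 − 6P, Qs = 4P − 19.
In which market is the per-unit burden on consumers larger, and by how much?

Market A: pre-tax P* = $34, Q* = 48; post-tax Q = 46; per-unit burden on consumers = $2.
Market B: pre-tax P* = $33, Q* = 113; post-tax Q = 105.8; per-unit burden on consumers = $1.2.
Difference: $2 vs $1.2 → market A is larger by $0.8.

Market A, by $0.8.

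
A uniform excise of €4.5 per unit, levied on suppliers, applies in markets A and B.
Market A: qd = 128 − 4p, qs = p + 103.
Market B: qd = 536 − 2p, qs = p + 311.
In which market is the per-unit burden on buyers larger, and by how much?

Market A: pre-tax p* = €5, q* = 108; post-tax q = 104.4; per-unit burden on buyers = €0.9.
Market B: pre-tax p* = €75, q* = 386; post-tax q = 383; per-unit burden on buyers = €1.5.
Difference: €0.9 vs €1.5 → market B is larger by €0.6.

Market B, by €0.6.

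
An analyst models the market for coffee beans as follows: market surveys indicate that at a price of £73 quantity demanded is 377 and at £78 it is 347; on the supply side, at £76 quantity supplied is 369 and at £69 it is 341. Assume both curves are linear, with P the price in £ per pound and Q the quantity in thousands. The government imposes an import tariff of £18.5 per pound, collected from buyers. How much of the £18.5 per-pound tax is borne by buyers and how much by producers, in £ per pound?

Buyers bear £7.4 per pound; producers bear £11.1 per pound.

Demand slope: (347 − 377)/(78 − 73) = -6, so Qd = 815 − 6P.
Supply slope: (341 − 369)/(69 − 76) = 4, so Qs = 4P + 65.
Before the tax: set 815 − 6P = 4P + 65 → P* = £75, Q* = 365.
With the tax collected from buyers, demand (in seller-price terms) shifts: Qd = 815 − 6(P + 18.5).
New equilibrium: buyers pay £82.4, producers receive £63.9, Q = 320.6. (Wedge: Pb − Ps = 18.5.)
Burden on buyers: £7.4; on producers: £11.1. (They sum to £18.5.)
The less price-elastic side of the market bears the larger share of a per-unit tax.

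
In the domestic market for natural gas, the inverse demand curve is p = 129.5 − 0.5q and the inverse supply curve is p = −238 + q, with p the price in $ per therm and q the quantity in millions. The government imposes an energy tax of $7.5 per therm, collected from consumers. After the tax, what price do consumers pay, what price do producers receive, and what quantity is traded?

Consumers pay $9.5; producers receive $2; quantity = 240.

Inverting to q(p) form: qd = 259 − 2p; qs = p + 238.
Without the tax, 259 − 2p = p + 238 gives 3p = 21, so p* = $7 and q* = 245.
With the tax collected from consumers, demand (in seller-price terms) shifts: qd = 259 − 2(p + 7.5).
New equilibrium: consumers pay $9.5, producers receive $2, q = 240. (Wedge: pb − ps = 7.5.)
The less price-elastic side of the market bears the larger share of a per-unit tax.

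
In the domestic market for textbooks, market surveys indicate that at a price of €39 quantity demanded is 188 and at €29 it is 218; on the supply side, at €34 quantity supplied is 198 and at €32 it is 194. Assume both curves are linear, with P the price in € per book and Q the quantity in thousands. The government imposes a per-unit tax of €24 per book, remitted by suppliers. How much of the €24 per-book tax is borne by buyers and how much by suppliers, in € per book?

Buyers bear €9.6 per book; suppliers bear €14.4 per book.

Demand slope: (218 − 188)/(29 − 39) = -3, so Qd = 305 − 3P.
Supply slope: (194 − 198)/(32 − 34) = 2, so Qs = 2P + 130.
Before the tax: set 305 − 3P = 2P + 130 → P* = €35, Q* = 200.
With the tax collected from suppliers, supply shifts: Qs = 2(P − 24) + 130.
New equilibrium: buyers pay €44.6, suppliers receive €20.6, Q = 171.2. (Wedge: Pb − Ps = 24.)
Burden on buyers: €9.6; on suppliers: €14.4. (They sum to €24.)
The less price-elastic side of the market bears the larger share of a per-unit tax.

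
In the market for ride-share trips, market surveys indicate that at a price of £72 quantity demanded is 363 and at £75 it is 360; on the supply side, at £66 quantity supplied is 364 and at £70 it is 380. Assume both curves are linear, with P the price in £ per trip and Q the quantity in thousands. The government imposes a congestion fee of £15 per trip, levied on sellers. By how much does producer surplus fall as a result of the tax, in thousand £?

Demand slope: (360 − 363)/(75 − 72) = -1, so Qd = 435 − P.
Supply slope: (380 − 364)/(70 − 66) = 4, so Qs = 4P + 100.
Before the tax: set 435 − P = 4P + 100 → P* = £67, Q* = 368.
With the tax collected from sellers, supply shifts: Qs = 4(P − 15) + 100.
New equilibrium: consumers pay £79, sellers receive £64, Q = 356. (Wedge: Pb − Ps = 15.)
ΔPS is the trapezoid between Q = 356 and Q = 368 of height £3: ½ · (368 + 356) · 3 = £1086.

Producer surplus falls by £1086 thousand.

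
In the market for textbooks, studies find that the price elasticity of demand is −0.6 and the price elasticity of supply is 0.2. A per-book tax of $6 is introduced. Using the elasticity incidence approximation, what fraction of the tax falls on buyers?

Incidence ratio: buyers' share ≈ εs / (εs + |εd|) = 0.2 / (0.2 + 0.6) = 0.25.
Supply is the less elastic side, so buyers bear the smaller share.

Buyers' share ≈ 0.25.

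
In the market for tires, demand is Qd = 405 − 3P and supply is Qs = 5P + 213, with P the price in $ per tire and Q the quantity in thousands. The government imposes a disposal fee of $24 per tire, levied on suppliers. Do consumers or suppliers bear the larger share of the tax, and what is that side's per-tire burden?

Before the tax: set 405 − 3P = 5P + 213 → P* = $24, Q* = 333.
With the tax collected from suppliers, supply shifts: Qs = 5(P − 24) + 213.
New equilibrium: consumers pay $39, suppliers receive $15, Q = 288. (Wedge: Pb − Ps = 24.)
Per-tire burden: consumers $15, suppliers $9.
Consumers take the larger share because demand is less price-elastic here (demand slope 3 vs supply slope 5).

Consumers bear the larger share: $15 per tire.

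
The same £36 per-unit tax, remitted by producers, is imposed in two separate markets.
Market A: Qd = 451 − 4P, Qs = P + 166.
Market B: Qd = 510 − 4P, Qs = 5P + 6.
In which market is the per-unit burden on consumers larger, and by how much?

Market A: pre-tax P* = £57, Q* = 223; post-tax Q = 194.2; per-unit burden on consumers = £7.2.
Market B: pre-tax P* = £56, Q* = 286; post-tax Q = 206; per-unit burden on consumers = £20.
Difference: £7.2 vs £20 → market B is larger by £12.8.

Market B, by £12.8.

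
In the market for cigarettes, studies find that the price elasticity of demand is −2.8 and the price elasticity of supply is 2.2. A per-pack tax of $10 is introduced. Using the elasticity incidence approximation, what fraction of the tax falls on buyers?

Buyers' share ≈ 0.44.

Incidence ratio: buyers' share ≈ εs / (εs + |εd|) = 2.2 / (2.2 + 2.8) = 0.44.
Supply is the less elastic side, so buyers bear the smaller share.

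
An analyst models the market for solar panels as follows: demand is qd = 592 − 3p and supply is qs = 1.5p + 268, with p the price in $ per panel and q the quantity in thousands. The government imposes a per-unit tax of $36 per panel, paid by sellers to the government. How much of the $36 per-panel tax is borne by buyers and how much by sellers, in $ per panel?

Buyers bear $12 per panel; sellers bear $24 per panel.

Without the tax, 592 − 3p = 1.5p + 268 gives 4.5p = 324, so p* = $72 and q* = 376.
With the tax collected from sellers, supply shifts: qs = 1.5(p − 36) + 268.
New equilibrium: buyers pay $84, sellers receive $48, q = 340. (Wedge: pb − ps = 36.)
Burden on buyers: $12; on sellers: $24. (They sum to $36.)
The less price-elastic side of the market bears the larger share of a per-unit tax.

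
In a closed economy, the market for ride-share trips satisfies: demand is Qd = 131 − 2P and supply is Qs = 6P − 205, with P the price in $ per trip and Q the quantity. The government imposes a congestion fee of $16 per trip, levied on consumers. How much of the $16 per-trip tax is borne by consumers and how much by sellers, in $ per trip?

Consumers bear $12 per trip; sellers bear $4 per trip.

Before the tax: set 131 − 2P = 6P − 205 → P* = $42, Q* = 47.
With the tax collected from consumers, demand (in seller-price terms) shifts: Qd = 131 − 2(P + 16).
Solving gives Q = 23 with consumers paying $54 and sellers receiving $38 (the $16 wedge).
Burden on consumers: $12; on sellers: $4. (They sum to $16.)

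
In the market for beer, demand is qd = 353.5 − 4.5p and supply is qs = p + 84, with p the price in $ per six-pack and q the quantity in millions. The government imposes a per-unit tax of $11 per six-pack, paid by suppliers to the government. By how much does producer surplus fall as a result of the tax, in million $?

Before the tax: set 353.5 − 4.5p = p + 84 → p* = $49, q* = 133.
With the tax collected from suppliers, supply shifts: qs = (p − 11) + 84.
Solving gives q = 124 with consumers paying $51 and suppliers receiving $40 (the $11 wedge).
ΔPS is the trapezoid between Q = 124 and Q = 133 of height $9: ½ · (133 + 124) · 9 = $1156.5.

Producer surplus falls by $1156.5 million.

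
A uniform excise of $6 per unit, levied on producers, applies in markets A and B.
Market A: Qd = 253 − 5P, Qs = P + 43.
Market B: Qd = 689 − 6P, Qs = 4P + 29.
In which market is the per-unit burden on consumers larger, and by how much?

Market B, by $1.4.

Market A: pre-tax P* = $35, Q* = 78; post-tax Q = 73; per-unit burden on consumers = $1.
Market B: pre-tax P* = $66, Q* = 293; post-tax Q = 278.6; per-unit burden on consumers = $2.4.
Difference: $1 vs $2.4 → market B is larger by $1.4.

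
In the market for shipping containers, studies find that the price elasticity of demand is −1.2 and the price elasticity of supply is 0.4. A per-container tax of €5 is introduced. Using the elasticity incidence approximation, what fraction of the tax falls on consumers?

Incidence ratio: consumers' share ≈ εs / (εs + |εd|) = 0.4 / (0.4 + 1.2) = 0.25.
Supply is the less elastic side, so consumers bear the smaller share.

Consumers' share ≈ 0.25.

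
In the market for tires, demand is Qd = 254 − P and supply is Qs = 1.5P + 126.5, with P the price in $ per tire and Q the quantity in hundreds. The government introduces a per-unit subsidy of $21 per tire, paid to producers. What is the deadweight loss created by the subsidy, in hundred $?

Before the subsidy: set 254 − P = 1.5P + 126.5 → P* = $51, Q* = 203.
With a per-unit subsidy paid to producers, each receives P + 21 per unit sold, so supply becomes Qs = 1.5(P + 21) + 126.5.
New equilibrium: buyers pay $38.4, producers receive $59.4, Q = 215.6. (Wedge: Pb − Ps = −21.)
Quantity rises by |ΔQ| = |203 − 215.6| = 12.6.
DWL = ½ · t · |ΔQ| = ½ · 21 · 12.6 = $132.3.

Deadweight loss = $132.3 hundred.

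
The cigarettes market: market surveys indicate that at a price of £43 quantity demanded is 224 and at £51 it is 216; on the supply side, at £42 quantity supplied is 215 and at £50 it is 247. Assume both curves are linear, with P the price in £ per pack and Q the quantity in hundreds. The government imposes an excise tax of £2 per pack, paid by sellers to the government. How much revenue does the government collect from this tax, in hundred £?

Demand slope: (216 − 224)/(51 − 43) = -1, so Qd = 267 − P.
Supply slope: (247 − 215)/(50 − 42) = 4, so Qs = 4P + 47.
Without the tax, 267 − P = 4P + 47 gives 5P = 220, so P* = £44 and Q* = 223.
With the tax collected from sellers, supply shifts: Qs = 4(P − 2) + 47.
Solving gives Q = 221.4 with buyers paying £45.6 and sellers receiving £43.6 (the £2 wedge).
Revenue = t · Q = 2 · 221.4 = £442.8.

Tax revenue = £442.8 hundred.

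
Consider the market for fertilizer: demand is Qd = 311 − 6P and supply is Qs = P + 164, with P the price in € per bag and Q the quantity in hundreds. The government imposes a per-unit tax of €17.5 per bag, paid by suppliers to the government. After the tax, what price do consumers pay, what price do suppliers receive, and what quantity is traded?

Without the tax, 311 − 6P = P + 164 gives 7P = 147, so P* = €21 and Q* = 185.
With the tax collected from suppliers, supply shifts: Qs = (P − 17.5) + 164.
New equilibrium: consumers pay €23.5, suppliers receive €6, Q = 170. (Wedge: Pb − Ps = 17.5.)
The less price-elastic side of the market bears the larger share of a per-unit tax.

Consumers pay €23.5; suppliers receive €6; quantity = 170.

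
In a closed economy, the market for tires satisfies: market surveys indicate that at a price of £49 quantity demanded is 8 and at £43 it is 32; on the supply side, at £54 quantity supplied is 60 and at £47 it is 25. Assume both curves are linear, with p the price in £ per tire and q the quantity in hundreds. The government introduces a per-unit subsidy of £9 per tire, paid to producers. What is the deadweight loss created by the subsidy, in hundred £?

Deadweight loss = £90 hundred.

Demand slope: (32 − 8)/(43 − 49) = -4, so qd = 204 − 4p.
Supply slope: (25 − 60)/(47 − 54) = 5, so qs = 5p − 210.
Without the subsidy, 204 − 4p = 5p − 210 gives 9p = 414, so p* = £46 and q* = 20.
With a per-unit subsidy paid to producers, each receives p + 9 per unit sold, so supply becomes qs = 5(p + 9) − 210.
New equilibrium: buyers pay £41, producers receive £50, q = 40. (Wedge: pb − ps = −9.)
Quantity rises by |ΔQ| = |20 − 40| = 20.
DWL = ½ · t · |ΔQ| = ½ · 9 · 20 = £90.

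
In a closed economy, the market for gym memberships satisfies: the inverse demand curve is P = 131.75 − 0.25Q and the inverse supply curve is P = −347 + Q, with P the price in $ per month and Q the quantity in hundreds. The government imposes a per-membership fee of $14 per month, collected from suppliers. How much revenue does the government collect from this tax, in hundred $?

Inverting to Q(P) form: Qd = 527 − 4P; Qs = P + 347.
Without the tax, 527 − 4P = P + 347 gives 5P = 180, so P* = $36 and Q* = 383.
With the tax collected from suppliers, supply shifts: Qs = (P − 14) + 347.
Solving gives Q = 371.8 with buyers paying $38.8 and suppliers receiving $24.8 (the $14 wedge).
Revenue = t · Q = 14 · 371.8 = $5205.2.

Tax revenue = $5205.2 hundred.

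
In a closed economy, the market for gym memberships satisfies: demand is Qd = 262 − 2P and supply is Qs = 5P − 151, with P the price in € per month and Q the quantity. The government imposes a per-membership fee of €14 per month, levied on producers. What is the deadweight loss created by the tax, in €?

Before the tax: set 262 − 2P = 5P − 151 → P* = €59, Q* = 144.
With the tax collected from producers, supply shifts: Qs = 5(P − 14) − 151.
New equilibrium: buyers pay €69, producers receive €55, Q = 124. (Wedge: Pb − Ps = 14.)
Quantity falls by |ΔQ| = |144 − 124| = 20.
DWL = ½ · t · |ΔQ| = ½ · 14 · 20 = €140.

Deadweight loss = €140.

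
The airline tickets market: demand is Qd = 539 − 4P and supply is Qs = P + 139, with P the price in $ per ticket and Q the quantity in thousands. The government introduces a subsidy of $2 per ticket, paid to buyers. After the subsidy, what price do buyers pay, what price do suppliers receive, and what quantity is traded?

Before the subsidy: set 539 − 4P = P + 139 → P* = $80, Q* = 219.
With a per-unit subsidy paid to buyers, each effectively pays P − 2, so demand becomes Qd = 539 − 4(P − 2).
New equilibrium: buyers pay $79.6, suppliers receive $81.6, Q = 220.6. (Wedge: Pb − Ps = −2.)

Buyers pay $79.6; suppliers receive $81.6; quantity = 220.6.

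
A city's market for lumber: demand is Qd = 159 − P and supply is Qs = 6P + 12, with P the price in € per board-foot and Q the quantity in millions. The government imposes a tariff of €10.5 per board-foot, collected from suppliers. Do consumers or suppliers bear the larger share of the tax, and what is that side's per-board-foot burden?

Before the tax: set 159 − P = 6P + 12 → P* = €21, Q* = 138.
With the tax collected from suppliers, supply shifts: Qs = 6(P − 10.5) + 12.
Solving gives Q = 129 with consumers paying €30 and suppliers receiving €19.5 (the €10.5 wedge).
Per-board-foot burden: consumers €9, suppliers €1.5.
Consumers take the larger share because demand is less price-elastic here (demand slope 1 vs supply slope 6).
The less price-elastic side of the market bears the larger share of a per-unit tax.

Consumers bear the larger share: €9 per board-foot.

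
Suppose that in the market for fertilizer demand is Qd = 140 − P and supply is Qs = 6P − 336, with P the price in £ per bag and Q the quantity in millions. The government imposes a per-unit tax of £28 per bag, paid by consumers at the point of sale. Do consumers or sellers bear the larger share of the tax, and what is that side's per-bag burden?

Before the tax: set 140 − P = 6P − 336 → P* = £68, Q* = 72.
With the tax collected from consumers, demand (in seller-price terms) shifts: Qd = 140 − (P + 28).
New equilibrium: consumers pay £92, sellers receive £64, Q = 48. (Wedge: Pb − Ps = 28.)
Per-bag burden: consumers £24, sellers £4.
Consumers take the larger share because demand is less price-elastic here (demand slope 1 vs supply slope 6).

Consumers bear the larger share: £24 per bag.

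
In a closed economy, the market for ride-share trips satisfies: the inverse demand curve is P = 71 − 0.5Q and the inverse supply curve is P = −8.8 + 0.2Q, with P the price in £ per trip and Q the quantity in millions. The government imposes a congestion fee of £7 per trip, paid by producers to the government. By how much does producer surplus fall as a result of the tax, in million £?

Inverting to Q(P) form: Qd = 142 − 2P; Qs = 5P + 44.
Without the tax, 142 − 2P = 5P + 44 gives 7P = 98, so P* = £14 and Q* = 114.
With the tax collected from producers, supply shifts: Qs = 5(P − 7) + 44.
Solving gives Q = 104 with consumers paying £19 and producers receiving £12 (the £7 wedge).
ΔPS is the trapezoid between Q = 104 and Q = 114 of height £2: ½ · (114 + 104) · 2 = £218.

Producer surplus falls by £218 million.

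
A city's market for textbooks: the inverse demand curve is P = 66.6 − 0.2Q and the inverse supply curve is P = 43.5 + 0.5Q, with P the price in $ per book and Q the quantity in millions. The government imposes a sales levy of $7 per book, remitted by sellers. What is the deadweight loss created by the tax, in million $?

Deadweight loss = $35 million.

Inverting to Q(P) form: Qd = 333 − 5P; Qs = 2P − 87.
Without the tax, 333 − 5P = 2P − 87 gives 7P = 420, so P* = $60 and Q* = 33.
With the tax collected from sellers, supply shifts: Qs = 2(P − 7) − 87.
Solving gives Q = 23 with consumers paying $62 and sellers receiving $55 (the $7 wedge).
Quantity falls by |ΔQ| = |33 − 23| = 10.
DWL = ½ · t · |ΔQ| = ½ · 7 · 10 = $35.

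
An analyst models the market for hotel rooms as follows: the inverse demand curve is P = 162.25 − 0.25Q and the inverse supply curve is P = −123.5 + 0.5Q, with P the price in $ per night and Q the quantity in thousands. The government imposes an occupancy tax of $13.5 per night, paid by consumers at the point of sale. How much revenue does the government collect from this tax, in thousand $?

Tax revenue = $4900.5 thousand.

Inverting to Q(P) form: Qd = 649 − 4P; Qs = 2P + 247.
Without the tax, 649 − 4P = 2P + 247 gives 6P = 402, so P* = $67 and Q* = 381.
With the tax collected from consumers, demand (in seller-price terms) shifts: Qd = 649 − 4(P + 13.5).
New equilibrium: consumers pay $71.5, suppliers receive $58, Q = 363. (Wedge: Pb − Ps = 13.5.)
Revenue = t · Q = 13.5 · 363 = $4900.5.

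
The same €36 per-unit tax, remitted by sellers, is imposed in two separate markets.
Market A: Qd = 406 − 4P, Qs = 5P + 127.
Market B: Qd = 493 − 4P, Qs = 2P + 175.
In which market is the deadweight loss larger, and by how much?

Market A, by €576.

Market A: pre-tax P* = €31, Q* = 282; post-tax Q = 202; deadweight loss = €1440.
Market B: pre-tax P* = €53, Q* = 281; post-tax Q = 233; deadweight loss = €864.
Difference: €1440 vs €864 → market A is larger by €576.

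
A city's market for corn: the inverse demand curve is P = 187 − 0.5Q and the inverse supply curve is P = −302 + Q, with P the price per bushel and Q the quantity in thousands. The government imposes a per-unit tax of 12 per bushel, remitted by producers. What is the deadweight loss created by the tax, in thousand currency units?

Rewrite in direct form: Qd = 374 − 2P and Qs = P + 302.
Before the tax: set 374 − 2P = P + 302 → P* = 24, Q* = 326.
With the tax collected from producers, supply shifts: Qs = (P − 12) + 302.
Solving gives Q = 318 with consumers paying 28 and producers receiving 16 (the 12 wedge).
Quantity falls by |ΔQ| = |326 − 318| = 8.
DWL = ½ · t · |ΔQ| = ½ · 12 · 8 = 48.

Deadweight loss = 48 thousand.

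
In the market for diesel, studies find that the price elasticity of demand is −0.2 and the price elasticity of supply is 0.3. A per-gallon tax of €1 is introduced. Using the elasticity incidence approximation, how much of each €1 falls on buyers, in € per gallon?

Buyers bear ≈ €0.6 per gallon.

Incidence ratio: buyers' share ≈ εs / (εs + |εd|) = 0.3 / (0.3 + 0.2) = 0.6.
So buyers bear ≈ 0.6 × €1 = €0.6; producers bear €0.4.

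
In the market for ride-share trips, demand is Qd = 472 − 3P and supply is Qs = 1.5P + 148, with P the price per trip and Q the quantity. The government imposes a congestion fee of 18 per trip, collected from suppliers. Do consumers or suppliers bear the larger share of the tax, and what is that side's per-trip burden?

Without the tax, 472 − 3P = 1.5P + 148 gives 4.5P = 324, so P* = 72 and Q* = 256.
With the tax collected from suppliers, supply shifts: Qs = 1.5(P − 18) + 148.
New equilibrium: consumers pay 78, suppliers receive 60, Q = 238. (Wedge: Pb − Ps = 18.)
Per-trip burden: consumers 6, suppliers 12.
Suppliers take the larger share because supply is less price-elastic here (demand slope 3 vs supply slope 1.5).
The less price-elastic side of the market bears the larger share of a per-unit tax.

Suppliers bear the larger share: 12 per trip.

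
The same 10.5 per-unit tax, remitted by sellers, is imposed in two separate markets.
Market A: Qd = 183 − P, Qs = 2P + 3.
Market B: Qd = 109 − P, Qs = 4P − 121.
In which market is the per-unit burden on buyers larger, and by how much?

Market A: pre-tax P* = 60, Q* = 123; post-tax Q = 116; per-unit burden on buyers = 7.
Market B: pre-tax P* = 46, Q* = 63; post-tax Q = 54.6; per-unit burden on buyers = 8.4.
Difference: 7 vs 8.4 → market B is larger by 1.4.

Market B, by 1.4.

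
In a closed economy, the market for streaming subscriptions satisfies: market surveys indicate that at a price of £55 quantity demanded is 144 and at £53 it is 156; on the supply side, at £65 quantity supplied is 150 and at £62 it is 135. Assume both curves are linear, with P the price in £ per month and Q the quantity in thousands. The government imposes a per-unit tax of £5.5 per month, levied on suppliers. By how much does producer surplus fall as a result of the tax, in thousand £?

Producer surplus falls by £337.5 thousand.

Demand slope: (156 − 144)/(53 − 55) = -6, so Qd = 474 − 6P.
Supply slope: (135 − 150)/(62 − 65) = 5, so Qs = 5P − 175.
Before the tax: set 474 − 6P = 5P − 175 → P* = £59, Q* = 120.
With the tax collected from suppliers, supply shifts: Qs = 5(P − 5.5) − 175.
New equilibrium: buyers pay £61.5, suppliers receive £56, Q = 105. (Wedge: Pb − Ps = 5.5.)
ΔPS is the trapezoid between Q = 105 and Q = 120 of height £3: ½ · (120 + 105) · 3 = £337.5.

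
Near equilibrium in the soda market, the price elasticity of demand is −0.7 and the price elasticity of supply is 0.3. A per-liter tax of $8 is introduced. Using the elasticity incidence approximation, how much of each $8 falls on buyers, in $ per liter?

Incidence ratio: buyers' share ≈ εs / (εs + |εd|) = 0.3 / (0.3 + 0.7) = 0.3.
So buyers bear ≈ 0.3 × $8 = $2.4; sellers bear $5.6.

Buyers bear ≈ $2.4 per liter.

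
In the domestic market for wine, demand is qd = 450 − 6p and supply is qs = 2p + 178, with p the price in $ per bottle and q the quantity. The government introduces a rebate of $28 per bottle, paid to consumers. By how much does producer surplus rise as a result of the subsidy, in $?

Without the subsidy, 450 − 6p = 2p + 178 gives 8p = 272, so p* = $34 and q* = 246.
With a per-unit subsidy paid to consumers, each effectively pays p − 28, so demand becomes qd = 450 − 6(p − 28).
New equilibrium: consumers pay $27, suppliers receive $55, q = 288. (Wedge: pb − ps = −28.)
ΔPS is the trapezoid between Q = 288 and Q = 246 of height $21: ½ · (246 + 288) · 21 = $5607.

Producer surplus rises by $5607.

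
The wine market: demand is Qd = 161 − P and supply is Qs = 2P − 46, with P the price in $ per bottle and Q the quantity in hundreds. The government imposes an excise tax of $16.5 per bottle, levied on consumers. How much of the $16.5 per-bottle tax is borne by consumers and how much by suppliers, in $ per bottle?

Before the tax: set 161 − P = 2P − 46 → P* = $69, Q* = 92.
With the tax collected from consumers, demand (in seller-price terms) shifts: Qd = 161 − (P + 16.5).
New equilibrium: consumers pay $80, suppliers receive $63.5, Q = 81. (Wedge: Pb − Ps = 16.5.)
Burden on consumers: $11; on suppliers: $5.5. (They sum to $16.5.)
The less price-elastic side of the market bears the larger share of a per-unit tax.

Consumers bear $11 per bottle; suppliers bear $5.5 per bottle.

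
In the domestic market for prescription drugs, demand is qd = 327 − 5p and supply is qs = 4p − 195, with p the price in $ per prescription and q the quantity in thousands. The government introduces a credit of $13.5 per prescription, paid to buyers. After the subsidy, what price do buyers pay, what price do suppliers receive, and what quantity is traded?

Without the subsidy, 327 − 5p = 4p − 195 gives 9p = 522, so p* = $58 and q* = 37.
With a per-unit subsidy paid to buyers, each effectively pays p − 13.5, so demand becomes qd = 327 − 5(p − 13.5).
New equilibrium: buyers pay $52, suppliers receive $65.5, q = 67. (Wedge: pb − ps = −13.5.)

Buyers pay $52; suppliers receive $65.5; quantity = 67.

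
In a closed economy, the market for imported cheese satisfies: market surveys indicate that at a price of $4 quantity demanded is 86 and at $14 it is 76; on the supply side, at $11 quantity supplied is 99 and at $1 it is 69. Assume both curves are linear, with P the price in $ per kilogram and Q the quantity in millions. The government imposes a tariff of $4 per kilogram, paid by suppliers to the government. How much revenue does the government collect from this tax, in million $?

Demand slope: (76 − 86)/(14 − 4) = -1, so Qd = 90 − P.
Supply slope: (69 − 99)/(1 − 11) = 3, so Qs = 3P + 66.
Without the tax, 90 − P = 3P + 66 gives 4P = 24, so P* = $6 and Q* = 84.
With the tax collected from suppliers, supply shifts: Qs = 3(P − 4) + 66.
New equilibrium: buyers pay $9, suppliers receive $5, Q = 81. (Wedge: Pb − Ps = 4.)
Revenue = t · Q = 4 · 81 = $324.

Tax revenue = $324 million.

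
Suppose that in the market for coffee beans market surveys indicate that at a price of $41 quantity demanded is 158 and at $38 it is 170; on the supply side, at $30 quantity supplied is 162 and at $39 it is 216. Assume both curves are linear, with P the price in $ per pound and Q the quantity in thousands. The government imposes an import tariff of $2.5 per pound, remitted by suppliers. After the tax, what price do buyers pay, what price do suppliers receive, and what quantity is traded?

Demand slope: (170 − 158)/(38 − 41) = -4, so Qd = 322 − 4P.
Supply slope: (216 − 162)/(39 − 30) = 6, so Qs = 6P − 18.
Without the tax, 322 − 4P = 6P − 18 gives 10P = 340, so P* = $34 and Q* = 186.
With the tax collected from suppliers, supply shifts: Qs = 6(P − 2.5) − 18.
Solving gives Q = 180 with buyers paying $35.5 and suppliers receiving $33 (the $2.5 wedge).

Buyers pay $35.5; suppliers receive $33; quantity = 180.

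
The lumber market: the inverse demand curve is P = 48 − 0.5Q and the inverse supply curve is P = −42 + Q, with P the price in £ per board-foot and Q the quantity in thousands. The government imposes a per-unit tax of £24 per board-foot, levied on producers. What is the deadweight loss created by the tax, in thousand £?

Deadweight loss = £192 thousand.

Inverting to Q(P) form: Qd = 96 − 2P; Qs = P + 42.
Without the tax, 96 − 2P = P + 42 gives 3P = 54, so P* = £18 and Q* = 60.
With the tax collected from producers, supply shifts: Qs = (P − 24) + 42.
Solving gives Q = 44 with consumers paying £26 and producers receiving £2 (the £24 wedge).
Quantity falls by |ΔQ| = |60 − 44| = 16.
DWL = ½ · t · |ΔQ| = ½ · 24 · 16 = £192.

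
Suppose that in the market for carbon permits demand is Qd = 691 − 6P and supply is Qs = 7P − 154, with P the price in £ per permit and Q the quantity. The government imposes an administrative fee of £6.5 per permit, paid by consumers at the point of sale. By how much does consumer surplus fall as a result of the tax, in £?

Consumer surplus falls by £1016.75.

Before the tax: set 691 − 6P = 7P − 154 → P* = £65, Q* = 301.
With the tax collected from consumers, demand (in seller-price terms) shifts: Qd = 691 − 6(P + 6.5).
New equilibrium: consumers pay £68.5, producers receive £62, Q = 280. (Wedge: Pb − Ps = 6.5.)
ΔCS is the trapezoid between Q = 280 and Q = 301 of height £3.5: ½ · (301 + 280) · 3.5 = £1016.75.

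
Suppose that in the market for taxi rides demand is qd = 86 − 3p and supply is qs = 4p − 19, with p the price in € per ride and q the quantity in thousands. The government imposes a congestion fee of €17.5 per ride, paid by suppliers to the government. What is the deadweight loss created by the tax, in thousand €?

Deadweight loss = €262.5 thousand.

Before the tax: set 86 − 3p = 4p − 19 → p* = €15, q* = 41.
With the tax collected from suppliers, supply shifts: qs = 4(p − 17.5) − 19.
New equilibrium: buyers pay €25, suppliers receive €7.5, q = 11. (Wedge: pb − ps = 17.5.)
Quantity falls by |ΔQ| = |41 − 11| = 30.
DWL = ½ · t · |ΔQ| = ½ · 17.5 · 30 = €262.5.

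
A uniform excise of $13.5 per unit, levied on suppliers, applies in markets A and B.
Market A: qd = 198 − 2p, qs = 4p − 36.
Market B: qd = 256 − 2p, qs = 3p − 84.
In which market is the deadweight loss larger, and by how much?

Market A, by $12.15.

Market A: pre-tax p* = $39, q* = 120; post-tax q = 102; deadweight loss = $121.5.
Market B: pre-tax p* = $68, q* = 120; post-tax q = 103.8; deadweight loss = $109.35.
Difference: $121.5 vs $109.35 → market A is larger by $12.15.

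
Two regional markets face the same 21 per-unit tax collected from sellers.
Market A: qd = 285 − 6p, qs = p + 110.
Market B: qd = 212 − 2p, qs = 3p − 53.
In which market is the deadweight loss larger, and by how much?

Market A: pre-tax p* = 25, q* = 135; post-tax q = 117; deadweight loss = 189.
Market B: pre-tax p* = 53, q* = 106; post-tax q = 80.8; deadweight loss = 264.6.
Difference: 189 vs 264.6 → market B is larger by 75.6.

Market B, by 75.6.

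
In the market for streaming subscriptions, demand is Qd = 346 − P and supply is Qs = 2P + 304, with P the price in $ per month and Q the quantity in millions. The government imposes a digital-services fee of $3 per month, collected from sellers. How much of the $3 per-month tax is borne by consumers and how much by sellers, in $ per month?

Without the tax, 346 − P = 2P + 304 gives 3P = 42, so P* = $14 and Q* = 332.
With the tax collected from sellers, supply shifts: Qs = 2(P − 3) + 304.
New equilibrium: consumers pay $16, sellers receive $13, Q = 330. (Wedge: Pb − Ps = 3.)
Burden on consumers: $2; on sellers: $1. (They sum to $3.)

Consumers bear $2 per month; sellers bear $1 per month.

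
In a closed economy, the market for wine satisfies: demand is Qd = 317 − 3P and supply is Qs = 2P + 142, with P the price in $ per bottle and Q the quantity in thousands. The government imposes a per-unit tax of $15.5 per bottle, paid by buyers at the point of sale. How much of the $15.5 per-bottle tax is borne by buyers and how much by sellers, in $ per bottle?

Buyers bear $6.2 per bottle; sellers bear $9.3 per bottle.

Before the tax: set 317 − 3P = 2P + 142 → P* = $35, Q* = 212.
With the tax collected from buyers, demand (in seller-price terms) shifts: Qd = 317 − 3(P + 15.5).
Solving gives Q = 193.4 with buyers paying $41.2 and sellers receiving $25.7 (the $15.5 wedge).
Burden on buyers: $6.2; on sellers: $9.3. (They sum to $15.5.)
The less price-elastic side of the market bears the larger share of a per-unit tax.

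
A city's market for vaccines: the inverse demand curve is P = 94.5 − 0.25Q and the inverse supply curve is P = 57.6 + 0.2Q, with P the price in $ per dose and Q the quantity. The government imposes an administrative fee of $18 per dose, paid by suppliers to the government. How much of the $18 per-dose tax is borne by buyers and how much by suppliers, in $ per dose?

Rewrite in direct form: Qd = 378 − 4P and Qs = 5P − 288.
Before the tax: set 378 − 4P = 5P − 288 → P* = $74, Q* = 82.
With the tax collected from suppliers, supply shifts: Qs = 5(P − 18) − 288.
New equilibrium: buyers pay $84, suppliers receive $66, Q = 42. (Wedge: Pb − Ps = 18.)
Burden on buyers: $10; on suppliers: $8. (They sum to $18.)

Buyers bear $10 per dose; suppliers bear $8 per dose.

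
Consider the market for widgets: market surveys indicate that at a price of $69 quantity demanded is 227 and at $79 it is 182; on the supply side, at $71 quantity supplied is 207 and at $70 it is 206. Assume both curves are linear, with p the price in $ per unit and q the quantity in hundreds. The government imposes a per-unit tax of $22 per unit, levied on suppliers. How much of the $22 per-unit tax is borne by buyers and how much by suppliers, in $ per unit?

Buyers bear $4 per unit; suppliers bear $18 per unit.

Demand slope: (182 − 227)/(79 − 69) = -4.5, so qd = 537.5 − 4.5p.
Supply slope: (206 − 207)/(70 − 71) = 1, so qs = p + 136.
Before the tax: set 537.5 − 4.5p = p + 136 → p* = $73, q* = 209.
With the tax collected from suppliers, supply shifts: qs = (p − 22) + 136.
New equilibrium: buyers pay $77, suppliers receive $55, q = 191. (Wedge: pb − ps = 22.)
Burden on buyers: $4; on suppliers: $18. (They sum to $22.)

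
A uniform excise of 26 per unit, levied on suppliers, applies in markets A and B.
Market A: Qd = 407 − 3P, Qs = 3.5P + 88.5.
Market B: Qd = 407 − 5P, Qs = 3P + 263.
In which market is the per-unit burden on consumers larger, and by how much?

Market A: pre-tax P* = 49, Q* = 260; post-tax Q = 218; per-unit burden on consumers = 14.
Market B: pre-tax P* = 18, Q* = 317; post-tax Q = 268.25; per-unit burden on consumers = 9.75.
Difference: 14 vs 9.75 → market A is larger by 4.25.

Market A, by 4.25.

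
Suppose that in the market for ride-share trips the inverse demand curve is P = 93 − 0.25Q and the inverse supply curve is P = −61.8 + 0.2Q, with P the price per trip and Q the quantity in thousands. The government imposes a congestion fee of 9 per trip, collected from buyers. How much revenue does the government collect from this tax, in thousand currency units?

Tax revenue = 2916 thousand.

Rewrite in direct form: Qd = 372 − 4P and Qs = 5P + 309.
Before the tax: set 372 − 4P = 5P + 309 → P* = 7, Q* = 344.
With the tax collected from buyers, demand (in seller-price terms) shifts: Qd = 372 − 4(P + 9).
New equilibrium: buyers pay 12, suppliers receive 3, Q = 324. (Wedge: Pb − Ps = 9.)
Revenue = t · Q = 9 · 324 = 2916.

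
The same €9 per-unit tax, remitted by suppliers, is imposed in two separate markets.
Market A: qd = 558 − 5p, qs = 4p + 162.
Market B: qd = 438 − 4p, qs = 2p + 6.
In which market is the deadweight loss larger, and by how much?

Market A: pre-tax p* = €44, q* = 338; post-tax q = 318; deadweight loss = €90.
Market B: pre-tax p* = €72, q* = 150; post-tax q = 138; deadweight loss = €54.
Difference: €90 vs €54 → market A is larger by €36.

Market A, by €36.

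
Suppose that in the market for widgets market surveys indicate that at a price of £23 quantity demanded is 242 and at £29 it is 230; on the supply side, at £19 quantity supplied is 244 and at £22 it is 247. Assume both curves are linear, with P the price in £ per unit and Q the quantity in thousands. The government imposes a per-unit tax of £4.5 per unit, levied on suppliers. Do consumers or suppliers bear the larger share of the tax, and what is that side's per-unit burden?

Demand slope: (230 − 242)/(29 − 23) = -2, so Qd = 288 − 2P.
Supply slope: (247 − 244)/(22 − 19) = 1, so Qs = P + 225.
Without the tax, 288 − 2P = P + 225 gives 3P = 63, so P* = £21 and Q* = 246.
With the tax collected from suppliers, supply shifts: Qs = (P − 4.5) + 225.
Solving gives Q = 243 with consumers paying £22.5 and suppliers receiving £18 (the £4.5 wedge).
Per-unit burden: consumers £1.5, suppliers £3.
Suppliers take the larger share because supply is less price-elastic here (demand slope 2 vs supply slope 1).
The less price-elastic side of the market bears the larger share of a per-unit tax.

Suppliers bear the larger share: £3 per unit.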